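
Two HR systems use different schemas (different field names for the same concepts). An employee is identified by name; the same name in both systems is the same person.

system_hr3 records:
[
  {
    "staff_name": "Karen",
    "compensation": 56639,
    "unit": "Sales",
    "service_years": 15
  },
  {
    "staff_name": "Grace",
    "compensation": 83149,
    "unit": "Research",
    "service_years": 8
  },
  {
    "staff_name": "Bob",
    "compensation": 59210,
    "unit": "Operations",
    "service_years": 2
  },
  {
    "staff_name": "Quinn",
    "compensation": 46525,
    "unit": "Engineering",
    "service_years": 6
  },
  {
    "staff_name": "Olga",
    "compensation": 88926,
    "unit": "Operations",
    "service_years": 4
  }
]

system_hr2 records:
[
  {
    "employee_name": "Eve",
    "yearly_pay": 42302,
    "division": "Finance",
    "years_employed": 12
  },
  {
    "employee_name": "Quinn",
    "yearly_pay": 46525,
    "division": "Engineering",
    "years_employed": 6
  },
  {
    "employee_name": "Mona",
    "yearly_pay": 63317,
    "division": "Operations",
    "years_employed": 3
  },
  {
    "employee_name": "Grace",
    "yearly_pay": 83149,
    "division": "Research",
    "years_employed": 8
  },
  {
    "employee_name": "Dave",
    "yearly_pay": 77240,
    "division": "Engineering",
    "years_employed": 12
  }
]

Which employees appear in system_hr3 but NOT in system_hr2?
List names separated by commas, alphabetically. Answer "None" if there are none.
Bob, Karen, Olga

Schema mapping: "staff_name" (system_hr3) = "employee_name" (system_hr2) = employee name

Names in system_hr3: ['Bob', 'Grace', 'Karen', 'Olga', 'Quinn']
Names in system_hr2: ['Dave', 'Eve', 'Grace', 'Mona', 'Quinn']

In system_hr3 but not system_hr2: ['Bob', 'Karen', 'Olga']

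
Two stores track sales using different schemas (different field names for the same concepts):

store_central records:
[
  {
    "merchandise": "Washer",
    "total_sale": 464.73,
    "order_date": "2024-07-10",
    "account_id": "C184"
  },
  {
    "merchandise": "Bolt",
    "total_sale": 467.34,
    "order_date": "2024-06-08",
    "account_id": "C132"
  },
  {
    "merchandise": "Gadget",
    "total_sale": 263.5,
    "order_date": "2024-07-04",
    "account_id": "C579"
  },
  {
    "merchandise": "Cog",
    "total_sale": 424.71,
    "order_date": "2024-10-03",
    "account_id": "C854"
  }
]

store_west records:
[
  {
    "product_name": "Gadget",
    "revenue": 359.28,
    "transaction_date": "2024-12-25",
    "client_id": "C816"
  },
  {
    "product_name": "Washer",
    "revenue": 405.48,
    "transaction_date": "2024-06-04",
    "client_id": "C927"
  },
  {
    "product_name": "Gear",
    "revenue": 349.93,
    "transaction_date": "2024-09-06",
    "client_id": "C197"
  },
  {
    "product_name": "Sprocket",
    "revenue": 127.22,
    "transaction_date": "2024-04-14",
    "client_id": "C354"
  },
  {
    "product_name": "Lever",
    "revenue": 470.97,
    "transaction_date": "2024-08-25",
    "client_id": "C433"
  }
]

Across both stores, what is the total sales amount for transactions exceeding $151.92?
3205.94

Schema mapping: "total_sale" (store_central) = "revenue" (store_west) = sale amount

Sum of sales > $151.92 in store_central: 1620.28
Sum of sales > $151.92 in store_west: 1585.66

Total: 1620.28 + 1585.66 = 3205.94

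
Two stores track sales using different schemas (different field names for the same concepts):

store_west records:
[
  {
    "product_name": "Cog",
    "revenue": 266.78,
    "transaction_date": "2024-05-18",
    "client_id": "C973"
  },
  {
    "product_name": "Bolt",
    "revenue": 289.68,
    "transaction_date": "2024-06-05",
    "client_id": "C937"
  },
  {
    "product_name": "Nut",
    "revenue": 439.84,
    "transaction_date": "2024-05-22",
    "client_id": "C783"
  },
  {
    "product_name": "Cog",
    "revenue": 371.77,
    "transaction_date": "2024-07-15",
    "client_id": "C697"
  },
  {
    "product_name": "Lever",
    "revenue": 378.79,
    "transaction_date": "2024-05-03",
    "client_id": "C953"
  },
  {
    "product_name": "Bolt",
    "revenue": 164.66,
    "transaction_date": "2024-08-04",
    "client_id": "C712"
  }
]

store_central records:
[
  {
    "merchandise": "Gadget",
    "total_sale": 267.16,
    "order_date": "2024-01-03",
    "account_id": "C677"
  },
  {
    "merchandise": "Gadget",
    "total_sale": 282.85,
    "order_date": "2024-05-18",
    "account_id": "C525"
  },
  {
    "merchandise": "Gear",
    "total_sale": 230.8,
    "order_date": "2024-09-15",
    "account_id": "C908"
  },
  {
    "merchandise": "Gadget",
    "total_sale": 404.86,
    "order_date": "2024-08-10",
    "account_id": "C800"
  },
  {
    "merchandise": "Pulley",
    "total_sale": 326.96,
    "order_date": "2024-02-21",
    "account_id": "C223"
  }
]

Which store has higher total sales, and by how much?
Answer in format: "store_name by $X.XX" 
store_west by $398.89

Schema mapping: "revenue" (store_west) = "total_sale" (store_central) = sale amount

Total for store_west: 1911.52
Total for store_central: 1512.63

Difference: |1911.52 - 1512.63| = 398.89
store_west has higher sales by $398.89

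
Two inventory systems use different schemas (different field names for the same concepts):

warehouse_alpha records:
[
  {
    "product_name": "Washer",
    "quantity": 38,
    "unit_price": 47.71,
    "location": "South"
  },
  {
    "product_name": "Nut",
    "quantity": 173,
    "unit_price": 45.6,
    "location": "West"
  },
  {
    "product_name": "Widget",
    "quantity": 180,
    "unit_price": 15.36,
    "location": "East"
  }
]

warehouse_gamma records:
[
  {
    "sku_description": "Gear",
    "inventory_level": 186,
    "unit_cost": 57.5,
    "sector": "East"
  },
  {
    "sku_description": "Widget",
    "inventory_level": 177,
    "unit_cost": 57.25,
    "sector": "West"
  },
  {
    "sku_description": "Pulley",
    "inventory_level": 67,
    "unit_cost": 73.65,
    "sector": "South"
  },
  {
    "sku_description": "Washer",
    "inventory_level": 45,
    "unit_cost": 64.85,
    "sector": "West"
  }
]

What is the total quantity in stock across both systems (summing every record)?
866

To reconcile these schemas, identify the field holding the quantity in stock in each system:
1. In warehouse_alpha it is "quantity"
2. In warehouse_gamma it is "inventory_level"

From warehouse_alpha: 38 + 173 + 180 = 391
From warehouse_gamma: 186 + 177 + 67 + 45 = 475

Total: 391 + 475 = 866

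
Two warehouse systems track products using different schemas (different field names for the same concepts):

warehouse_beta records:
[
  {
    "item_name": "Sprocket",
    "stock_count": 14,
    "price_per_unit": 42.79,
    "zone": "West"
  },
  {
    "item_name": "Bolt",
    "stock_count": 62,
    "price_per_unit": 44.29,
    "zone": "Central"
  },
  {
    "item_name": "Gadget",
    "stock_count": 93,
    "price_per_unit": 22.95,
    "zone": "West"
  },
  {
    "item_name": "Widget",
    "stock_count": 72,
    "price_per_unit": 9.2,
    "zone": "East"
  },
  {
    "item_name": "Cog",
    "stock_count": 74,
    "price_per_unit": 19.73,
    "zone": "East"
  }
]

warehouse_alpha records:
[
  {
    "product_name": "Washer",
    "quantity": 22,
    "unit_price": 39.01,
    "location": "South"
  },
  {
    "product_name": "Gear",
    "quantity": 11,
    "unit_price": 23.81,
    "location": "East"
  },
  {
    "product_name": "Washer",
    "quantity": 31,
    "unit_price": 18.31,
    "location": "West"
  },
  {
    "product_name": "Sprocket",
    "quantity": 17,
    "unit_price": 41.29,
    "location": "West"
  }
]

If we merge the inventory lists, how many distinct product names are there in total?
7

Schema mapping: "item_name" (warehouse_beta) = "product_name" (warehouse_alpha) = product name

Products in warehouse_beta: ['Bolt', 'Cog', 'Gadget', 'Sprocket', 'Widget']
Products in warehouse_alpha: ['Gear', 'Sprocket', 'Washer']

Union (unique products): ['Bolt', 'Cog', 'Gadget', 'Gear', 'Sprocket', 'Washer', 'Widget']
Count: 7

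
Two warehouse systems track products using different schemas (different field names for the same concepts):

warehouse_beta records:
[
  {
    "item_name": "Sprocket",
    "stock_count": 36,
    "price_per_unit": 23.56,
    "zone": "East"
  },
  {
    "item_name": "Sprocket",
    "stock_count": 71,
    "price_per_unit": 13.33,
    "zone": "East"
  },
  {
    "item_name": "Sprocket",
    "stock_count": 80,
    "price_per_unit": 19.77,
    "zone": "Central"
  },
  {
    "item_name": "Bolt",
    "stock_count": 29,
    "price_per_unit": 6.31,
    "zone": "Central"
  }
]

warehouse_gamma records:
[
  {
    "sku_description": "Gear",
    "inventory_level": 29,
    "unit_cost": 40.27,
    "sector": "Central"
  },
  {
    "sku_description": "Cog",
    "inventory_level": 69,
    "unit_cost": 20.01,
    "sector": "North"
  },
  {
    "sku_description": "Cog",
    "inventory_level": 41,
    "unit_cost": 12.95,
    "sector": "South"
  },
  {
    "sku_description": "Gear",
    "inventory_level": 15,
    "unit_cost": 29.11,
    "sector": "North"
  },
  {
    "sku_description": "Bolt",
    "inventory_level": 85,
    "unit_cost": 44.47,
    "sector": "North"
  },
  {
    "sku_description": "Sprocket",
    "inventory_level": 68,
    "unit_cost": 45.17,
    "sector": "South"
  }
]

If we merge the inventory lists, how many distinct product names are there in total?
4

Schema mapping: "item_name" (warehouse_beta) = "sku_description" (warehouse_gamma) = product name

Products in warehouse_beta: ['Bolt', 'Sprocket']
Products in warehouse_gamma: ['Bolt', 'Cog', 'Gear', 'Sprocket']

Union (unique products): ['Bolt', 'Cog', 'Gear', 'Sprocket']
Count: 4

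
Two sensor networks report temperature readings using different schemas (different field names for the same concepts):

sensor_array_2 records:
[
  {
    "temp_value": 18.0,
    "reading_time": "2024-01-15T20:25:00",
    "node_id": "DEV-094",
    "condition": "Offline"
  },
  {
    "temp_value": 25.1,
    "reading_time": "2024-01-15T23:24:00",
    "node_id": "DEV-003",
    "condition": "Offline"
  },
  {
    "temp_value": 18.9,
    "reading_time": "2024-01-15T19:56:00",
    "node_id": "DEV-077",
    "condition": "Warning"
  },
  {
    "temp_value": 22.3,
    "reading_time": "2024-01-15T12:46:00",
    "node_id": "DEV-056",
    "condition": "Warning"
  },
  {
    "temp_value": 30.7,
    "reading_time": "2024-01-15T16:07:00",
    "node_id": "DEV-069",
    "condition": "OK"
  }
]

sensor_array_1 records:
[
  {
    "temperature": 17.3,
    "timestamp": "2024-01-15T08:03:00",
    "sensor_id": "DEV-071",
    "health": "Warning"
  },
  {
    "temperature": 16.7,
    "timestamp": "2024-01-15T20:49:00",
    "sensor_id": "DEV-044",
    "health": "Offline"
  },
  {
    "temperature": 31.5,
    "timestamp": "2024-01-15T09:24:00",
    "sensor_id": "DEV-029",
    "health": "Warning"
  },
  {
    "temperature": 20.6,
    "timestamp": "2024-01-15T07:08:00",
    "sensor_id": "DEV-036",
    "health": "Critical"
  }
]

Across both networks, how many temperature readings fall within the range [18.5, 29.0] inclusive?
4

Schema mapping: "temp_value" (sensor_array_2) = "temperature" (sensor_array_1) = temperature

Readings in [18.5, 29.0] from sensor_array_2: 3
Readings in [18.5, 29.0] from sensor_array_1: 1

Total count: 3 + 1 = 4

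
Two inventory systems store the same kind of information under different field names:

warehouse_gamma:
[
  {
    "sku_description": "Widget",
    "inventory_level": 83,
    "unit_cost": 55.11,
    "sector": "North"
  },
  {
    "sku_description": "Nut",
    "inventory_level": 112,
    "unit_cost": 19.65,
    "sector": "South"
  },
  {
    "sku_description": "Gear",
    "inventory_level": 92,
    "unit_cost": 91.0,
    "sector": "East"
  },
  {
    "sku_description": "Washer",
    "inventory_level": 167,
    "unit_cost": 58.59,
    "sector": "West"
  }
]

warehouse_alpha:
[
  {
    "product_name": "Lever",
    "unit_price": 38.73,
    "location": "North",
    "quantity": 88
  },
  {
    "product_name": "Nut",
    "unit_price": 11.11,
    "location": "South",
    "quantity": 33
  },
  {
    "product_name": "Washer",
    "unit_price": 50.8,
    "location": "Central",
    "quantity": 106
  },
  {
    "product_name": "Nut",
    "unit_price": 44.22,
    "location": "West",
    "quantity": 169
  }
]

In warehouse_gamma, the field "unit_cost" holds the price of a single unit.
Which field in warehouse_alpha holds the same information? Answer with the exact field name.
unit_price

In warehouse_gamma, "unit_cost" holds the price of a single unit.
The fields in warehouse_alpha are: "product_name", "unit_price", "location", "quantity".
"unit_price" is the match: the name refers to the same concept and its values are decimal currency amounts (e.g. 38.73, 11.11).
The other fields ("product_name", "location", "quantity") hold different kinds of data.

So "unit_cost" in warehouse_gamma corresponds to "unit_price" in warehouse_alpha.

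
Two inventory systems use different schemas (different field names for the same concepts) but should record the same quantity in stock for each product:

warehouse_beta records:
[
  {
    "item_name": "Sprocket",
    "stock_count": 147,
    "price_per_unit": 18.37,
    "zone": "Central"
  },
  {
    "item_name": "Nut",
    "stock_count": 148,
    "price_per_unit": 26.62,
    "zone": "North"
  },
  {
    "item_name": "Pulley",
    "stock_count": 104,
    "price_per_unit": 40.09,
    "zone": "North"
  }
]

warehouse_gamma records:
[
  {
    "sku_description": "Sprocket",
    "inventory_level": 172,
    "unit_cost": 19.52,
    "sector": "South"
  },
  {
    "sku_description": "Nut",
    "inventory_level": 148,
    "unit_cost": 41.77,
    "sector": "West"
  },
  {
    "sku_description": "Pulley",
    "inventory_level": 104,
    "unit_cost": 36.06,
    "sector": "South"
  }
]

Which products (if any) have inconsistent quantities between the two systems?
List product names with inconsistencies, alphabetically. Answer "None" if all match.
Sprocket

Schema mappings:
- "item_name" (warehouse_beta) = "sku_description" (warehouse_gamma) = product name
- "stock_count" (warehouse_beta) = "inventory_level" (warehouse_gamma) = quantity

Comparison:
  Sprocket: 147 vs 172 - MISMATCH
  Nut: 148 vs 148 - MATCH
  Pulley: 104 vs 104 - MATCH

Products with inconsistencies: Sprocket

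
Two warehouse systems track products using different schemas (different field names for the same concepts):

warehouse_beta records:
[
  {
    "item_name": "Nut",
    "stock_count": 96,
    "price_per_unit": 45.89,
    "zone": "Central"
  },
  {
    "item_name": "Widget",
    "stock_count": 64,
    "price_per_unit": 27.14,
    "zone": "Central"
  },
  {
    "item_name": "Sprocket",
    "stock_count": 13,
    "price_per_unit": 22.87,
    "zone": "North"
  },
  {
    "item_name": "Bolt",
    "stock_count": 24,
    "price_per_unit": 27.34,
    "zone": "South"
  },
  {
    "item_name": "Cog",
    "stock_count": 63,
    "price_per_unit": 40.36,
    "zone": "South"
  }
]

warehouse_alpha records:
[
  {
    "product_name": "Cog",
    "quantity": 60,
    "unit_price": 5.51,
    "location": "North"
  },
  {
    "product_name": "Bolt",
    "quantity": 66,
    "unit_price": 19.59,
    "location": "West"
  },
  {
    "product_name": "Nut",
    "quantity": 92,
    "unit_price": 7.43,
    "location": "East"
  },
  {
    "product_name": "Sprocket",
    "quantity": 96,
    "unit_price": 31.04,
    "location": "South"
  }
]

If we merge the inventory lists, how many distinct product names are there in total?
5

Schema mapping: "item_name" (warehouse_beta) = "product_name" (warehouse_alpha) = product name

Products in warehouse_beta: ['Bolt', 'Cog', 'Nut', 'Sprocket', 'Widget']
Products in warehouse_alpha: ['Bolt', 'Cog', 'Nut', 'Sprocket']

Union (unique products): ['Bolt', 'Cog', 'Nut', 'Sprocket', 'Widget']
Count: 5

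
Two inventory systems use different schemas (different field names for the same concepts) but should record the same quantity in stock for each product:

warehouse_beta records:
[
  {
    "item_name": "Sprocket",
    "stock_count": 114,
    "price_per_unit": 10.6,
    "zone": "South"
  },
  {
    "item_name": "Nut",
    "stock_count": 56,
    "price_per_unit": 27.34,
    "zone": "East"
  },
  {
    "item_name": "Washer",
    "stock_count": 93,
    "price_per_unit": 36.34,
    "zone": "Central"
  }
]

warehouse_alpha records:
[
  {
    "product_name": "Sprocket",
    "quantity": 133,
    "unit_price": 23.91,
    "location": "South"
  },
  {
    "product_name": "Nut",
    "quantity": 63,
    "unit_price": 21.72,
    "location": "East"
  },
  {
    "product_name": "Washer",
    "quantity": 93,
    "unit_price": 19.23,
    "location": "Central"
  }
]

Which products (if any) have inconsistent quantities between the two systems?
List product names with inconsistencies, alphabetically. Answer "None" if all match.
Nut, Sprocket

Schema mappings:
- "item_name" (warehouse_beta) = "product_name" (warehouse_alpha) = product name
- "stock_count" (warehouse_beta) = "quantity" (warehouse_alpha) = quantity

Comparison:
  Sprocket: 114 vs 133 - MISMATCH
  Nut: 56 vs 63 - MISMATCH
  Washer: 93 vs 93 - MATCH

Products with inconsistencies: Nut, Sprocket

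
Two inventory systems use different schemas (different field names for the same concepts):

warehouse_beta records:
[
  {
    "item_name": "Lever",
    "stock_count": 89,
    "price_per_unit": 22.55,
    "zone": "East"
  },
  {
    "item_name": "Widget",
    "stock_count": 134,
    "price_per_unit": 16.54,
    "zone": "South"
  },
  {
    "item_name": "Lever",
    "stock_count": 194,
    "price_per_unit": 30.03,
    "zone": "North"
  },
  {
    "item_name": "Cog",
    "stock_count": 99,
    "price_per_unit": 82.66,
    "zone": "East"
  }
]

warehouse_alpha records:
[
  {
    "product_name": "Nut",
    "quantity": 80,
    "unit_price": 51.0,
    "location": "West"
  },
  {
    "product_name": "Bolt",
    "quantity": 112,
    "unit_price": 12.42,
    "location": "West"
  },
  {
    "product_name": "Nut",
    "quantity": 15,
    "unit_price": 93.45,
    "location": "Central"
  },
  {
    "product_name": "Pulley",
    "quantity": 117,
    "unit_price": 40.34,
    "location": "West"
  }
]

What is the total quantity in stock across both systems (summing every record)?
840

To reconcile these schemas, identify the field holding the quantity in stock in each system:
1. In warehouse_beta it is "stock_count"
2. In warehouse_alpha it is "quantity"

From warehouse_beta: 89 + 134 + 194 + 99 = 516
From warehouse_alpha: 80 + 112 + 15 + 117 = 324

Total: 516 + 324 = 840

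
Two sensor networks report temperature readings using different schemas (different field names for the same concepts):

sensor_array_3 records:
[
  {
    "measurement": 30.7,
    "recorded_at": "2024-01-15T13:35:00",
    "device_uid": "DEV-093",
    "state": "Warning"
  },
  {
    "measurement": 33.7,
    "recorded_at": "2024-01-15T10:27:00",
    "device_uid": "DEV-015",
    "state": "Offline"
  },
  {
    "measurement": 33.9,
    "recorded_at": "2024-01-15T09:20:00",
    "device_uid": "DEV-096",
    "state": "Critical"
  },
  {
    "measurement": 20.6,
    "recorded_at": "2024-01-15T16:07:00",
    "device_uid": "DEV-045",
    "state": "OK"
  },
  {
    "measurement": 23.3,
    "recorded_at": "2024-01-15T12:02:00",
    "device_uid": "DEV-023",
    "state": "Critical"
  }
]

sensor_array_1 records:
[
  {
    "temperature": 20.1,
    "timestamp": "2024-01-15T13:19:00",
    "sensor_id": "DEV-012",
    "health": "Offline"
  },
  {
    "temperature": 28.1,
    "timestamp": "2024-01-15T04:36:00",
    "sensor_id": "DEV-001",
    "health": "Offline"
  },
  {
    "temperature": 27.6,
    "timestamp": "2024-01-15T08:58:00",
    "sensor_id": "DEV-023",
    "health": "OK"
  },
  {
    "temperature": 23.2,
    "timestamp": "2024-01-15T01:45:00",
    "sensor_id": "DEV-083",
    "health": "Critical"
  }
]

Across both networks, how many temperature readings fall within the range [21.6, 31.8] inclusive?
5

Schema mapping: "measurement" (sensor_array_3) = "temperature" (sensor_array_1) = temperature

Readings in [21.6, 31.8] from sensor_array_3: 2
Readings in [21.6, 31.8] from sensor_array_1: 3

Total count: 2 + 3 = 5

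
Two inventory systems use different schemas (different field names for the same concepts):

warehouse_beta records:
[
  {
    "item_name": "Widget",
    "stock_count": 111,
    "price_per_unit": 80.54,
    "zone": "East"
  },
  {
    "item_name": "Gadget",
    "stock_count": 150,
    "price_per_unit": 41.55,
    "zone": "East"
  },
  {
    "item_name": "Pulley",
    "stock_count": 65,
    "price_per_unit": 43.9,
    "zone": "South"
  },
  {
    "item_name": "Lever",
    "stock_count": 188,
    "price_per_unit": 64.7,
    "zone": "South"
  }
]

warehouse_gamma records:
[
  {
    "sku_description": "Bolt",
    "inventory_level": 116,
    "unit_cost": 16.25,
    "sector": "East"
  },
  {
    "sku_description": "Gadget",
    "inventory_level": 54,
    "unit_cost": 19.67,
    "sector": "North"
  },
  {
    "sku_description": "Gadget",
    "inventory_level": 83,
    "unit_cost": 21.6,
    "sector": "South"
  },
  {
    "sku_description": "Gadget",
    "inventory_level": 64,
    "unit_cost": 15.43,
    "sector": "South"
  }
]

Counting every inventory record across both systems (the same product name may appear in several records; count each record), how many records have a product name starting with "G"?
4

Schema mapping: "item_name" (warehouse_beta) = "sku_description" (warehouse_gamma) = product name

Records with product name starting with "G" in warehouse_beta: 1
Records with product name starting with "G" in warehouse_gamma: 3

Total: 1 + 3 = 4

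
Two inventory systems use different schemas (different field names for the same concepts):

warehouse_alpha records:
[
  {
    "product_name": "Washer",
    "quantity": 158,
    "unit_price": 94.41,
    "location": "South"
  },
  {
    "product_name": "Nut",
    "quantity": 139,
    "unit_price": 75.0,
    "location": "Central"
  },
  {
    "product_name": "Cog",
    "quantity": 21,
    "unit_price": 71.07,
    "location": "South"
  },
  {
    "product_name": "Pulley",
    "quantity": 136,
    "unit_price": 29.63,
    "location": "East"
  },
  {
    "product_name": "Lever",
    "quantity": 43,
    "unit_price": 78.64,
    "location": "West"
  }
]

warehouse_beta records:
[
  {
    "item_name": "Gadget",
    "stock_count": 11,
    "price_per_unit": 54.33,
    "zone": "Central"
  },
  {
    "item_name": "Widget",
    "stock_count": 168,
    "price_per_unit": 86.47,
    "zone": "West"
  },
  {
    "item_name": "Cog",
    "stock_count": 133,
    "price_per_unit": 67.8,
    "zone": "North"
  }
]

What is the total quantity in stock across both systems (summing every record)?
809

To reconcile these schemas, identify the field holding the quantity in stock in each system:
1. In warehouse_alpha it is "quantity"
2. In warehouse_beta it is "stock_count"

From warehouse_alpha: 158 + 139 + 21 + 136 + 43 = 497
From warehouse_beta: 11 + 168 + 133 = 312

Total: 497 + 312 = 809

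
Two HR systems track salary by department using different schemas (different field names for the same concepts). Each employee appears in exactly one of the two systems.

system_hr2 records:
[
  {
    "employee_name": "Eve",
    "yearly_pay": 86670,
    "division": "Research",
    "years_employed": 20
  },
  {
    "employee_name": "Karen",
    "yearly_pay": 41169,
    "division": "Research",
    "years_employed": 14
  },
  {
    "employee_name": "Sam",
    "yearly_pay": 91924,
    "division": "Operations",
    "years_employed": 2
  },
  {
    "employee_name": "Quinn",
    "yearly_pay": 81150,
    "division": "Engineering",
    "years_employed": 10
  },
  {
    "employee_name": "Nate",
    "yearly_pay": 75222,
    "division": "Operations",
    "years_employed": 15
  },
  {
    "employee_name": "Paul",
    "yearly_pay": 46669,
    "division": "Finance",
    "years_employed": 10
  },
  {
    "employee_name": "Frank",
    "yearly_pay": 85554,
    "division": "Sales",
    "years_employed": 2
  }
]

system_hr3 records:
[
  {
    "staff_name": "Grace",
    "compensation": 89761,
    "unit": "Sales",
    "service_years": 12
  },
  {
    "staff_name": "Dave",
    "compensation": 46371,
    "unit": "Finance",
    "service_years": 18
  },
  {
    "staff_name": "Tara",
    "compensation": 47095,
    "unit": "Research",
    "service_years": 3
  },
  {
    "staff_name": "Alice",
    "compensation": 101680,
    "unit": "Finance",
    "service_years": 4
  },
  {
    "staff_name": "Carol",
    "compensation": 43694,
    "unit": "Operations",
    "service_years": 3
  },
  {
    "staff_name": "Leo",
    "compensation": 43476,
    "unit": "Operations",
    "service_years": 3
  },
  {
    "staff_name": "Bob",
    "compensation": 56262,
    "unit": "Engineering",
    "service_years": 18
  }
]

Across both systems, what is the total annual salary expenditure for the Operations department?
254316

Schema mappings:
- "division" (system_hr2) = "unit" (system_hr3) = department
- "yearly_pay" (system_hr2) = "compensation" (system_hr3) = salary

Operations salaries from system_hr2: 167146
Operations salaries from system_hr3: 87170

Total: 167146 + 87170 = 254316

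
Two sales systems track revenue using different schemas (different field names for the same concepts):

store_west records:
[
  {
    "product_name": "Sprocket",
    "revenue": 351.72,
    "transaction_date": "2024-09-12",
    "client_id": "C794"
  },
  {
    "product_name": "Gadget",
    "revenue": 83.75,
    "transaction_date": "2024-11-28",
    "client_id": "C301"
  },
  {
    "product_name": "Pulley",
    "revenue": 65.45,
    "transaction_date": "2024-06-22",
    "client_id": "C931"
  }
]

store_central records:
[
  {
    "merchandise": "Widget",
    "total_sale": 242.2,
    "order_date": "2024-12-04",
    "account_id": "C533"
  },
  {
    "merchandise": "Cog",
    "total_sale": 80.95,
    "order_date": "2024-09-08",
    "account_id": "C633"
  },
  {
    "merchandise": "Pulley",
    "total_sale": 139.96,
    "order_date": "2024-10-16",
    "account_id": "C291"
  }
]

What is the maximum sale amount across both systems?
351.72

Reconcile: "revenue" (store_west) = "total_sale" (store_central) = sale amount

Maximum in store_west: 351.72
Maximum in store_central: 242.2

Overall maximum: max(351.72, 242.2) = 351.72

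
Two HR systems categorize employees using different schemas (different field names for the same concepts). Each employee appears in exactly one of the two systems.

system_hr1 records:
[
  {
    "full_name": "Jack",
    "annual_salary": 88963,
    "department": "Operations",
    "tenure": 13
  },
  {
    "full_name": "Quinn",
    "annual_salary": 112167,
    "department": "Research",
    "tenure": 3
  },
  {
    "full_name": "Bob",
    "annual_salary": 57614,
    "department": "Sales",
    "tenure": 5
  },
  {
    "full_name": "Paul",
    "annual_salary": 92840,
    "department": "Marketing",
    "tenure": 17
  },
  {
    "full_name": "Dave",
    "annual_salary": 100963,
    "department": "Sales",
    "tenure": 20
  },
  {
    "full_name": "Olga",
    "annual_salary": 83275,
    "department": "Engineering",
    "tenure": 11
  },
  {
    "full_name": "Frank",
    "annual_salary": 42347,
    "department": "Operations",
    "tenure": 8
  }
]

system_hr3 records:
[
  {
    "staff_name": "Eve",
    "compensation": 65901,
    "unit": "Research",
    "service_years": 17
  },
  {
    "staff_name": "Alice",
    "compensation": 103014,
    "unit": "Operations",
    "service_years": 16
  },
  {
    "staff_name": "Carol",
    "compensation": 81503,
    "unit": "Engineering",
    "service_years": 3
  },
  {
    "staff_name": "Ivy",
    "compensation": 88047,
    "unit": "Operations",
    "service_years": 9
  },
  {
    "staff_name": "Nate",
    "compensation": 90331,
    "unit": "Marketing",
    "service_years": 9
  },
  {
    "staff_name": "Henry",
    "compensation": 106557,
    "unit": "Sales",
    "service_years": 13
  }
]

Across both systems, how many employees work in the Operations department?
4

Schema mapping: "department" (system_hr1) = "unit" (system_hr3) = department

Operations employees in system_hr1: 2
Operations employees in system_hr3: 2

Total in Operations: 2 + 2 = 4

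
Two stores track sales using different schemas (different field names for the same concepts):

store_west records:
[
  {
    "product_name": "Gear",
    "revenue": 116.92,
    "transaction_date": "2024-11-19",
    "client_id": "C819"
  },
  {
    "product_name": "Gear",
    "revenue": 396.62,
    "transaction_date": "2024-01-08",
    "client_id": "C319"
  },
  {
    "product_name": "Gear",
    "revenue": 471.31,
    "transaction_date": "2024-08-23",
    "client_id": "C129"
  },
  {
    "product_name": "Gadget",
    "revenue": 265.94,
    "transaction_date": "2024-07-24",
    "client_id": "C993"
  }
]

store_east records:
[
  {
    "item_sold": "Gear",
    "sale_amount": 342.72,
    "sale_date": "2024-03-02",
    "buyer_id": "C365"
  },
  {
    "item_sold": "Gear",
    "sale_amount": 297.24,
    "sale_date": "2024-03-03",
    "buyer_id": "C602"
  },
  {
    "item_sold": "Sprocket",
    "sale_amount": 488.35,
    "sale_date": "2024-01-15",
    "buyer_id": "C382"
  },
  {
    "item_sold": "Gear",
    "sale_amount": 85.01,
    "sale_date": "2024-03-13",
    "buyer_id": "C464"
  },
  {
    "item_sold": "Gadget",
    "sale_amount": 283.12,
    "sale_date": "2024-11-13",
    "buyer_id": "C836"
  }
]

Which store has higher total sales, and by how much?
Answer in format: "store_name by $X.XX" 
store_east by $245.65

Schema mapping: "revenue" (store_west) = "sale_amount" (store_east) = sale amount

Total for store_west: 1250.79
Total for store_east: 1496.44

Difference: |1250.79 - 1496.44| = 245.65
store_east has higher sales by $245.65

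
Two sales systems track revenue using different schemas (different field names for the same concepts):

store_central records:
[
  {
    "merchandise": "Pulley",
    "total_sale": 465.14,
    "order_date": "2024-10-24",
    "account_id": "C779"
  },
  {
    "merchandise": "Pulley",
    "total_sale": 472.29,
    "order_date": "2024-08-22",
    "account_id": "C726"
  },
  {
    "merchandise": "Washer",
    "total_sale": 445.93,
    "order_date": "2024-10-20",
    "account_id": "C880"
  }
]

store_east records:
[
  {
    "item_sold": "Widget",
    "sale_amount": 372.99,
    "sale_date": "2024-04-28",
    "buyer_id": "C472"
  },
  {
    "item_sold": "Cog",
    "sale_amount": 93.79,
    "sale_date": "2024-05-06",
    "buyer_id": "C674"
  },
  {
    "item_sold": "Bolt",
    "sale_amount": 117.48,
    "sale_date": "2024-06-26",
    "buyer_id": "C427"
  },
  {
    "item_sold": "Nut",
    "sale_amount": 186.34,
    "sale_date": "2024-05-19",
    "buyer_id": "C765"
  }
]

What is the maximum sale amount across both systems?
472.29

Reconcile: "total_sale" (store_central) = "sale_amount" (store_east) = sale amount

Maximum in store_central: 472.29
Maximum in store_east: 372.99

Overall maximum: max(472.29, 372.99) = 472.29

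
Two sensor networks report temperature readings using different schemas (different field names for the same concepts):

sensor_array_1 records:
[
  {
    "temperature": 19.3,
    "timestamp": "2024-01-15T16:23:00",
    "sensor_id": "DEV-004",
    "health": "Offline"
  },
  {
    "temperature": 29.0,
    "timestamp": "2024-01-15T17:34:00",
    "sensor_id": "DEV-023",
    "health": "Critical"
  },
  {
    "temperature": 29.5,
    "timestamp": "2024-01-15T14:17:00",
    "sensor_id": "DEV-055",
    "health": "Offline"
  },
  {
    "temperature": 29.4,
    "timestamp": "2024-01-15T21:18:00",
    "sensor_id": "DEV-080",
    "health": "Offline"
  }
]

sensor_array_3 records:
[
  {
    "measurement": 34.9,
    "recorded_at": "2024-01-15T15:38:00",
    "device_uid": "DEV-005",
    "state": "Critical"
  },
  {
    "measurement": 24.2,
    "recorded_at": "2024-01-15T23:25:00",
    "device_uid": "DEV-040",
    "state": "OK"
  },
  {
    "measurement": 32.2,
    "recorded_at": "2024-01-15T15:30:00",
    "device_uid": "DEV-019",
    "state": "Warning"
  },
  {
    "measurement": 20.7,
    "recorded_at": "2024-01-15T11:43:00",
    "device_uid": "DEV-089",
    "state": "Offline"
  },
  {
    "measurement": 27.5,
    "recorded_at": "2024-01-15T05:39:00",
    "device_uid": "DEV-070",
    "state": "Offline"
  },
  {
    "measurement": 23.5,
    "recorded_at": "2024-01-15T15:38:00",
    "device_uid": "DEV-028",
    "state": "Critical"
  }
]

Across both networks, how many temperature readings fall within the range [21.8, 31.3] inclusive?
6

Schema mapping: "temperature" (sensor_array_1) = "measurement" (sensor_array_3) = temperature

Readings in [21.8, 31.3] from sensor_array_1: 3
Readings in [21.8, 31.3] from sensor_array_3: 3

Total count: 3 + 3 = 6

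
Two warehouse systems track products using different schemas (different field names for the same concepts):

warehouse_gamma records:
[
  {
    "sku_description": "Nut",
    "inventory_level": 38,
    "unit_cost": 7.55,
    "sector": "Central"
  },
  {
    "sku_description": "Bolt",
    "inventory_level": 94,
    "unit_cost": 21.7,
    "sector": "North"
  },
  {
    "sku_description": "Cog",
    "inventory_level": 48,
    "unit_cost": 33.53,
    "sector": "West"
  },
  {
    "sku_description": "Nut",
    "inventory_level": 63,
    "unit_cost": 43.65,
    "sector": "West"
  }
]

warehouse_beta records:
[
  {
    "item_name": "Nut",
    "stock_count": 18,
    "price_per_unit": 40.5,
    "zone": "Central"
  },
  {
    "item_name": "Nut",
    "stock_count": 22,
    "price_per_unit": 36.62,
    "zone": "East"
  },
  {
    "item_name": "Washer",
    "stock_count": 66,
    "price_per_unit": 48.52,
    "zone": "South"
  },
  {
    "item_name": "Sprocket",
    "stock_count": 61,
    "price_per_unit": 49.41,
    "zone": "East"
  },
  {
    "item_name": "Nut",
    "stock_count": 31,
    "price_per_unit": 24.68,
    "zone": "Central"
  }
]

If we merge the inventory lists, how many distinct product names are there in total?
5

Schema mapping: "sku_description" (warehouse_gamma) = "item_name" (warehouse_beta) = product name

Products in warehouse_gamma: ['Bolt', 'Cog', 'Nut']
Products in warehouse_beta: ['Nut', 'Sprocket', 'Washer']

Union (unique products): ['Bolt', 'Cog', 'Nut', 'Sprocket', 'Washer']
Count: 5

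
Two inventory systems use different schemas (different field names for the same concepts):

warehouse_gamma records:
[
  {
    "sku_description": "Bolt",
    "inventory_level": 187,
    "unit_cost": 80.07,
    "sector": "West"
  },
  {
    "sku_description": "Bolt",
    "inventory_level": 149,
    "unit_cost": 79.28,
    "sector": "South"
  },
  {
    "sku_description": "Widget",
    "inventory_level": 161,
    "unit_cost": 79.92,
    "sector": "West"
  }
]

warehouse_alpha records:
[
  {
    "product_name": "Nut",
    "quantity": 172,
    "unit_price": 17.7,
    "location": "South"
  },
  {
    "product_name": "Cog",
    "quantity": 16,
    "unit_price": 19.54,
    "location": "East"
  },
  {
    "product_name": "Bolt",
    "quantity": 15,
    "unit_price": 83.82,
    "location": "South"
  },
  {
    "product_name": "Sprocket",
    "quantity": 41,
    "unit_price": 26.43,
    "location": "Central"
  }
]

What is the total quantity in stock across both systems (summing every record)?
741

To reconcile these schemas, identify the field holding the quantity in stock in each system:
1. In warehouse_gamma it is "inventory_level"
2. In warehouse_alpha it is "quantity"

From warehouse_gamma: 187 + 149 + 161 = 497
From warehouse_alpha: 172 + 16 + 15 + 41 = 244

Total: 497 + 244 = 741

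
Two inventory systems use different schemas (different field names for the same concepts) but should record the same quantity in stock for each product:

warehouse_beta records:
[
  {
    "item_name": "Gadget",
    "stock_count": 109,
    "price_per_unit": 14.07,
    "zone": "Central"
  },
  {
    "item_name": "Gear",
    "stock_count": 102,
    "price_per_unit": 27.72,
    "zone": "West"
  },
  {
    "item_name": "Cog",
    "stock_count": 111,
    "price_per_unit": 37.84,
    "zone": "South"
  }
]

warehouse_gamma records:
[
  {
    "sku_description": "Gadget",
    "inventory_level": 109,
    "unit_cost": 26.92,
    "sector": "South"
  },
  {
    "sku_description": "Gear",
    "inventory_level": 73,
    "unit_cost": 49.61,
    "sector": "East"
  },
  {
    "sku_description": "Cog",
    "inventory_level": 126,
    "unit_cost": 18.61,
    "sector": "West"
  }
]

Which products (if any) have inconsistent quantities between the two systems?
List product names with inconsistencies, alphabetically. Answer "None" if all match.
Cog, Gear

Schema mappings:
- "item_name" (warehouse_beta) = "sku_description" (warehouse_gamma) = product name
- "stock_count" (warehouse_beta) = "inventory_level" (warehouse_gamma) = quantity

Comparison:
  Gadget: 109 vs 109 - MATCH
  Gear: 102 vs 73 - MISMATCH
  Cog: 111 vs 126 - MISMATCH

Products with inconsistencies: Cog, Gear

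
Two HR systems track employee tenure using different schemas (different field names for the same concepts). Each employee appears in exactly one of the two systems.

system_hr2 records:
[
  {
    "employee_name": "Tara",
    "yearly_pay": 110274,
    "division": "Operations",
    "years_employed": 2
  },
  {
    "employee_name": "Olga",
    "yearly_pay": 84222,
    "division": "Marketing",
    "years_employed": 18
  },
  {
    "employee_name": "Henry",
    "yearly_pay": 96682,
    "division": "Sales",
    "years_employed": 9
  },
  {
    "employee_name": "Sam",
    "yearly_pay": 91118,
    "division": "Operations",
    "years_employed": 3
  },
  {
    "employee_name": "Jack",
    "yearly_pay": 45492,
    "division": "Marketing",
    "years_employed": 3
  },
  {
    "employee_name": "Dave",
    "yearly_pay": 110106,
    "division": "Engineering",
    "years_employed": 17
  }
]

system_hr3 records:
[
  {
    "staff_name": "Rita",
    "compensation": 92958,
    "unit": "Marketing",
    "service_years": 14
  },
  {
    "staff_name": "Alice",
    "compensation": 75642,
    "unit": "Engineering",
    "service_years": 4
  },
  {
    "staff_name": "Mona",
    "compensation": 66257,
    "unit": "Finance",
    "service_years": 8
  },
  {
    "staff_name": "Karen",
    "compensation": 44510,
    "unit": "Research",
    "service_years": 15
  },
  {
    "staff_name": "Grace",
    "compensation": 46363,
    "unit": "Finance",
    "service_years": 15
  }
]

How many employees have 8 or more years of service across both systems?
7

Reconcile schemas: "years_employed" (system_hr2) = "service_years" (system_hr3) = years of service

From system_hr2: 3 employees with >= 8 years
From system_hr3: 4 employees with >= 8 years

Total: 3 + 4 = 7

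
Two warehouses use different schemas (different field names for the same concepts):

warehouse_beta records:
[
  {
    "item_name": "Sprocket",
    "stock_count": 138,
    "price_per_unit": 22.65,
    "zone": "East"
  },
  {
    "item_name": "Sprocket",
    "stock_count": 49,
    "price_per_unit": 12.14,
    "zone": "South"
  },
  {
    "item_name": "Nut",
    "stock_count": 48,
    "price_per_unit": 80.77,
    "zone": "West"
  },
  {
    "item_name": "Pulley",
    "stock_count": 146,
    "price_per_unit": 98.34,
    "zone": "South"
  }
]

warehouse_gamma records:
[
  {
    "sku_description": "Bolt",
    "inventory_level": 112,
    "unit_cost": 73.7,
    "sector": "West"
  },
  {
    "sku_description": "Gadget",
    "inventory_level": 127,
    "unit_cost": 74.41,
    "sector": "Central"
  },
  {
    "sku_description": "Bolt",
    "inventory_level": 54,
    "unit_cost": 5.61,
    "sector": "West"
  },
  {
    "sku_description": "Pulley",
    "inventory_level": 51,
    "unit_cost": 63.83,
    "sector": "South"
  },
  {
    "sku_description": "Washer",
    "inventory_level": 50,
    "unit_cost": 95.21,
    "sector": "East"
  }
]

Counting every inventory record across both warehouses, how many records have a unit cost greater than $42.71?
6

Schema mapping: "price_per_unit" (warehouse_beta) = "unit_cost" (warehouse_gamma) = unit cost

Records > $42.71 in warehouse_beta: 2
Records > $42.71 in warehouse_gamma: 4

Total count: 2 + 4 = 6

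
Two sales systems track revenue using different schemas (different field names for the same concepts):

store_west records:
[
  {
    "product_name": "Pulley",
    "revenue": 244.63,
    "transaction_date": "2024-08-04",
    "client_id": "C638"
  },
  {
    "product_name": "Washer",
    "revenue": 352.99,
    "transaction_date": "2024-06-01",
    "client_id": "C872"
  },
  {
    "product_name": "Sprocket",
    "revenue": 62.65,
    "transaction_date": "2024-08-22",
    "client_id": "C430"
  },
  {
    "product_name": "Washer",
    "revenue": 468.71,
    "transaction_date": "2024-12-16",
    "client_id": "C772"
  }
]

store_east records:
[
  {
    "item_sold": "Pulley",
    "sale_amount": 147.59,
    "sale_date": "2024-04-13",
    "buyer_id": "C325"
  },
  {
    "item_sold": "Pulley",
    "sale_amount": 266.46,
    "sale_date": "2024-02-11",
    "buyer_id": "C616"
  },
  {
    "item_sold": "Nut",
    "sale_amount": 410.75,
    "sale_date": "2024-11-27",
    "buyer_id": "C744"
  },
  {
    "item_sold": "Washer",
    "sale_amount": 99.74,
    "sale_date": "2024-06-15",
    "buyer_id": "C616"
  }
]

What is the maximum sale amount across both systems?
468.71

Reconcile: "revenue" (store_west) = "sale_amount" (store_east) = sale amount

Maximum in store_west: 468.71
Maximum in store_east: 410.75

Overall maximum: max(468.71, 410.75) = 468.71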